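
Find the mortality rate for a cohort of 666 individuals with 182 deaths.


Mortality rate = 182 / 666 = 0.273273 ≈ 0.2733

0.2733


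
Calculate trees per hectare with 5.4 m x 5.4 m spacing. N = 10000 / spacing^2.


N = 10000 / 5.4^2 = 10000 / 29.16 = 342.936 ≈ 343 trees/ha

343 trees/ha


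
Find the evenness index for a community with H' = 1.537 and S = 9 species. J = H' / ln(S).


ln(9) = 2.19722
J = H' / ln(S) = 1.537 / 2.19722 = 0.699520 ≈ 0.6995

0.6995


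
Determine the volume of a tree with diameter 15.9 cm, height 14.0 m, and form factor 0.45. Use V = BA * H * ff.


(D/200)^2 = (15.9/200)^2 = 0.0795^2 = 0.00632025
BA = 3.141593 * 0.00632025 = 0.0198557 m^2
V = 0.0198557 * 14.0 * 0.45 = 0.125091 ≈ 0.125 m^3

0.125 m^3


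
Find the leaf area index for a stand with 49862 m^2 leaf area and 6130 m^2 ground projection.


LAI = 49862 / 6130 = 8.1341 ≈ 8.13

8.13


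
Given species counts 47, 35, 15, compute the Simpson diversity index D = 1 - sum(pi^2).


Total N = 47 + 35 + 15 = 97
Per-species terms:
  p = 47/97 = 0.484536; p^2 = 0.484536^2 = 0.234775
  p = 35/97 = 0.360825; p^2 = 0.360825^2 = 0.130195
  p = 15/97 = 0.154639; p^2 = 0.154639^2 = 0.023913
sum(p^2) = 0.234775 + 0.130195 + 0.023913 = 0.388883
D = 1 - 0.388883 = 0.611117 ≈ 0.6111

0.6111


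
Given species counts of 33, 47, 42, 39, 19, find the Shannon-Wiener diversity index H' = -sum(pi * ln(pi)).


Total N = 33 + 47 + 42 + 39 + 19 = 180
Per-species terms:
  p = 33/180 = 0.183333; ln(p) = -1.696451; p*ln(p) = 0.183333 * (-1.696451) = -0.311015
  p = 47/180 = 0.261111; ln(p) = -1.342810; p*ln(p) = 0.261111 * (-1.342810) = -0.350622
  p = 42/180 = 0.233333; ln(p) = -1.455289; p*ln(p) = 0.233333 * (-1.455289) = -0.339567
  p = 39/180 = 0.216667; ln(p) = -1.529394; p*ln(p) = 0.216667 * (-1.529394) = -0.331369
  p = 19/180 = 0.105556; ln(p) = -2.248514; p*ln(p) = 0.105556 * (-2.248514) = -0.237344
sum(p*ln(p)) = (-0.311015) + (-0.350622) + (-0.339567) + (-0.331369) + (-0.237344) = -1.569917
H' = -(-1.569917) = 1.569917 ≈ 1.5699

1.5699


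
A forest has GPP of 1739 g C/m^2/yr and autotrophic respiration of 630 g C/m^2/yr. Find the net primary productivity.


NPP = GPP - Ra = 1739 - 630 = 1109 g C/m^2/yr

1109 g C/m^2/yr


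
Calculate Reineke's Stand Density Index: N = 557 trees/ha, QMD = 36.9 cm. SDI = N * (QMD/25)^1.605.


QMD/25 = 36.9/25 = 1.476
(1.476)^1.605 = exp(1.605 * ln(1.476)) = exp(1.605 * 0.389336) = exp(0.624884) = 1.86803
SDI = 557 * 1.86803 = 1040.49 ≈ 1040

1040


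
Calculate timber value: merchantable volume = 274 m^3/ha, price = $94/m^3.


Value = 274 * 94 = $25756/ha

$25756/ha


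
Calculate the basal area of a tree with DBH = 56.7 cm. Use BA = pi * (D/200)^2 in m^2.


D/200 = 56.7/200 = 0.2835 m
(D/200)^2 = 0.2835^2 = 0.08037225
BA = 3.141593 * 0.08037225 = 0.252497 ≈ 0.2525 m^2

0.2525 m^2


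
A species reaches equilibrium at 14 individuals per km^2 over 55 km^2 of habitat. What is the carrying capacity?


K = 14 * 55 = 770 individuals

770 individuals


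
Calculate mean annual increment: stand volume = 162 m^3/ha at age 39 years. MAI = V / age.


MAI = 162 / 39 = 4.1538 ≈ 4.15 m^3/ha/yr

4.15 m^3/ha/yr


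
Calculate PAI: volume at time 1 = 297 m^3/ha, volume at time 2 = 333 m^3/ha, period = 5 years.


PAI = (V2 - V1) / period = (333 - 297) / 5 = 36 / 5 = 7.20 m^3/ha/yr

7.20 m^3/ha/yr


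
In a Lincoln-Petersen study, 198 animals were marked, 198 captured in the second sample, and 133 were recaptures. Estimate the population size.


N = M * C / R = 198 * 198 / 133 = 39204 / 133 = 294.77 ≈ 295

295 individuals


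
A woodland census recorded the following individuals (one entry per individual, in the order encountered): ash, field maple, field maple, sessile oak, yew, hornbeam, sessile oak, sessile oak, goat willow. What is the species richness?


Total individuals logged = 9
Distinct species (count of individuals): ash (1), field maple (2), sessile oak (3), yew (1), hornbeam (1), goat willow (1)
Species richness = number of distinct species = 6

6


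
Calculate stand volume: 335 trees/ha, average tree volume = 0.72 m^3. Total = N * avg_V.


V_stand = 335 * 0.72 = 241.2 m^3/ha

241.2 m^3/ha


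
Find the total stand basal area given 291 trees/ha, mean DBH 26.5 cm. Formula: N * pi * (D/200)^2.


(D/200)^2 = (26.5/200)^2 = 0.1325^2 = 0.01755625
Individual BA = 3.141593 * 0.01755625 = 0.0551546 m^2
Stand BA = 291 * 0.0551546 = 16.0500 ≈ 16.05 m^2/ha

16.05 m^2/ha


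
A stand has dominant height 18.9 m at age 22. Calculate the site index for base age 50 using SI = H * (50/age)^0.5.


50/22 = 2.27273
(2.27273)^0.5 = 1.50756
SI = 18.9 * 1.50756 = 28.4929 ≈ 28.5 m

28.5 m


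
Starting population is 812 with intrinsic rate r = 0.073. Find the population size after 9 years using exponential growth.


r*t = 0.073 * 9 = 0.657
exp(0.657) = 1.92900
N = 812 * 1.92900 = 1566.35 ≈ 1566

1566


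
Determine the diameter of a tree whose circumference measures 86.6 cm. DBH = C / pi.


DBH = C / pi = 86.6 / 3.141593 = 27.5656 ≈ 27.57 cm

27.57 cm


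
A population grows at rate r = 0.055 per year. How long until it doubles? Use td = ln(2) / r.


td = ln(2) / 0.055 = 0.693147 / 0.055 = 12.6027 ≈ 12.6 years

12.6 years


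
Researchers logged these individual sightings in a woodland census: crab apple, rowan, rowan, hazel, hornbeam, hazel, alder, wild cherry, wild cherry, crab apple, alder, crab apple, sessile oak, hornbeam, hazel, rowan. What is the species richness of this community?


Total individuals logged = 16
Distinct species (count of individuals): crab apple (3), rowan (3), hazel (3), hornbeam (2), alder (2), wild cherry (2), sessile oak (1)
Species richness = number of distinct species = 7

7


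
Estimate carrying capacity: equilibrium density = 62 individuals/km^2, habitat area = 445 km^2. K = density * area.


K = 62 * 445 = 27590 individuals

27590 individuals


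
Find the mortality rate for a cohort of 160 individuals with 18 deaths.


Mortality rate = 18 / 160 = 0.1125

0.1125


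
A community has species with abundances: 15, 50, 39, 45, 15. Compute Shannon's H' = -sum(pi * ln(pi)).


Total N = 15 + 50 + 39 + 45 + 15 = 164
Per-species terms:
  p = 15/164 = 0.091463; ln(p) = -2.391821; p*ln(p) = 0.091463 * (-2.391821) = -0.218763
  p = 50/164 = 0.304878; ln(p) = -1.187844; p*ln(p) = 0.304878 * (-1.187844) = -0.362148
  p = 39/164 = 0.237805; ln(p) = -1.436304; p*ln(p) = 0.237805 * (-1.436304) = -0.341560
  p = 45/164 = 0.274390; ln(p) = -1.293205; p*ln(p) = 0.274390 * (-1.293205) = -0.354843
  p = 15/164 = 0.091463; ln(p) = -2.391821; p*ln(p) = 0.091463 * (-2.391821) = -0.218763
sum(p*ln(p)) = (-0.218763) + (-0.362148) + (-0.341560) + (-0.354843) + (-0.218763) = -1.496077
H' = -(-1.496077) = 1.496077 ≈ 1.4961

1.4961


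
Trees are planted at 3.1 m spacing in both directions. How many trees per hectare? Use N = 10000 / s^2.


N = 10000 / 3.1^2 = 10000 / 9.61 = 1040.58 ≈ 1041 trees/ha

1041 trees/ha


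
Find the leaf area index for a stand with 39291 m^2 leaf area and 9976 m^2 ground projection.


LAI = 39291 / 9976 = 3.9386 ≈ 3.94

3.94


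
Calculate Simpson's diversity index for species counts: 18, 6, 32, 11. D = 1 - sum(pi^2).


Total N = 18 + 6 + 32 + 11 = 67
Per-species terms:
  p = 18/67 = 0.268657; p^2 = 0.268657^2 = 0.072177
  p = 6/67 = 0.089552; p^2 = 0.089552^2 = 0.008020
  p = 32/67 = 0.477612; p^2 = 0.477612^2 = 0.228113
  p = 11/67 = 0.164179; p^2 = 0.164179^2 = 0.026955
sum(p^2) = 0.072177 + 0.008020 + 0.228113 + 0.026955 = 0.335265
D = 1 - 0.335265 = 0.664735 ≈ 0.6647

0.6647


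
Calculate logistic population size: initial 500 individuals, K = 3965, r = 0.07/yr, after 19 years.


(K - N0)/N0 = (3965 - 500)/500 = 3465/500 = 6.93000
r*t = 0.07 * 19 = 1.33; exp(-1.33) = 0.264477
6.93000 * 0.264477 = 1.83283
1 + 1.83283 = 2.83283
N = 3965 / 2.83283 = 1399.66 ≈ 1400

1400


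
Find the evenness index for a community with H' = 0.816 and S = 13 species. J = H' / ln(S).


ln(13) = 2.56495
J = H' / ln(S) = 0.816 / 2.56495 = 0.318135 ≈ 0.3181

0.3181


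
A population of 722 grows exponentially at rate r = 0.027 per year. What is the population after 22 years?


r*t = 0.027 * 22 = 0.594
exp(0.594) = 1.81122
N = 722 * 1.81122 = 1307.70 ≈ 1308

1308


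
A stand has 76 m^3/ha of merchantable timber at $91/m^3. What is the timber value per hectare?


Value = 76 * 91 = $6916/ha

$6916/ha


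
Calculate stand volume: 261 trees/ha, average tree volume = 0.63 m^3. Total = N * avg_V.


V_stand = 261 * 0.63 = 164.43 ≈ 164.4 m^3/ha

164.4 m^3/ha


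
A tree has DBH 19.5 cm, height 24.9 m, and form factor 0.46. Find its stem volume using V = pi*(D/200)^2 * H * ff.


(D/200)^2 = (19.5/200)^2 = 0.0975^2 = 0.00950625
BA = 3.141593 * 0.00950625 = 0.0298648 m^2
V = 0.0298648 * 24.9 * 0.46 = 0.342071 ≈ 0.342 m^3

0.342 m^3


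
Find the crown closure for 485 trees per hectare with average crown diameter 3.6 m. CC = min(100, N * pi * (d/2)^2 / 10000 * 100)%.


(d/2)^2 = (3.6/2)^2 = 1.8^2 = 3.24
Crown area = 3.141593 * 3.24 = 10.1788 m^2
N * area / 10000 * 100 = 485 * 10.1788 / 10000 * 100 = 49.3672
CC = min(100, 49.3672) = 49.3672 ≈ 49.4%

49.4%


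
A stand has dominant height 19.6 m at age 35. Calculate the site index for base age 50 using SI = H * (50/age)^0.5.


50/35 = 1.42857
(1.42857)^0.5 = 1.19523
SI = 19.6 * 1.19523 = 23.4265 ≈ 23.4 m

23.4 m


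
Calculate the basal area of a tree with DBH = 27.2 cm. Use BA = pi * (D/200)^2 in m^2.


D/200 = 27.2/200 = 0.136 m
(D/200)^2 = 0.136^2 = 0.018496
BA = 3.141593 * 0.018496 = 0.0581069 ≈ 0.0581 m^2

0.0581 m^2


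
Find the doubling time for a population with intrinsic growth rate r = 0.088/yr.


td = ln(2) / 0.088 = 0.693147 / 0.088 = 7.87667 ≈ 7.9 years

7.9 years


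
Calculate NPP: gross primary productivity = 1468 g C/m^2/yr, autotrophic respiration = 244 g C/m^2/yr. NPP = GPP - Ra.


NPP = GPP - Ra = 1468 - 244 = 1224 g C/m^2/yr

1224 g C/m^2/yr


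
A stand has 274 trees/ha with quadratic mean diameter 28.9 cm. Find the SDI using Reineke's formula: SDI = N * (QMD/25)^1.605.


QMD/25 = 28.9/25 = 1.156
(1.156)^1.605 = exp(1.605 * ln(1.156)) = exp(1.605 * 0.144966) = exp(0.232670) = 1.26196
SDI = 274 * 1.26196 = 345.777 ≈ 346

346


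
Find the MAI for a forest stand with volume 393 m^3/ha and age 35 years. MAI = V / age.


MAI = 393 / 35 = 11.2286 ≈ 11.23 m^3/ha/yr

11.23 m^3/ha/yr


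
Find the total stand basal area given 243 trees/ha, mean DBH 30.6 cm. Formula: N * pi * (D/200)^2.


(D/200)^2 = (30.6/200)^2 = 0.153^2 = 0.023409
Individual BA = 3.141593 * 0.023409 = 0.0735416 m^2
Stand BA = 243 * 0.0735416 = 17.8706 ≈ 17.87 m^2/ha

17.87 m^2/ha


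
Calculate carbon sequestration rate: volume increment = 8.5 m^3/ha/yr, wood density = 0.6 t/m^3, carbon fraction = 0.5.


C = 8.5 * 0.6 * 0.5 = 2.55 t C/ha/yr

2.55 t C/ha/yr


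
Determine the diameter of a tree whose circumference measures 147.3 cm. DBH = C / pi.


DBH = C / pi = 147.3 / 3.141593 = 46.8870 ≈ 46.89 cm

46.89 cm


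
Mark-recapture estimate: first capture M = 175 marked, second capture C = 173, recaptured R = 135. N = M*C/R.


N = M * C / R = 175 * 173 / 135 = 30275 / 135 = 224.26 ≈ 224

224 individuals


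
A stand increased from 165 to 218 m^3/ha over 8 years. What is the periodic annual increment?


PAI = (V2 - V1) / period = (218 - 165) / 8 = 53 / 8 = 6.6250 ≈ 6.63 m^3/ha/yr

6.63 m^3/ha/yr


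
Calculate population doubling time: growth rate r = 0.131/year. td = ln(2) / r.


td = ln(2) / 0.131 = 0.693147 / 0.131 = 5.29120 ≈ 5.3 years

5.3 years


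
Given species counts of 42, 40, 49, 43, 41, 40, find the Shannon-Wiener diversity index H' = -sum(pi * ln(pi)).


Total N = 42 + 40 + 49 + 43 + 41 + 40 = 255
Per-species terms:
  p = 42/255 = 0.164706; ln(p) = -1.803593; p*ln(p) = 0.164706 * (-1.803593) = -0.297063
  p = 40/255 = 0.156863; ln(p) = -1.852382; p*ln(p) = 0.156863 * (-1.852382) = -0.290570
  p = 49/255 = 0.192157; ln(p) = -1.649443; p*ln(p) = 0.192157 * (-1.649443) = -0.316952
  p = 43/255 = 0.168627; ln(p) = -1.780066; p*ln(p) = 0.168627 * (-1.780066) = -0.300167
  p = 41/255 = 0.160784; ln(p) = -1.827693; p*ln(p) = 0.160784 * (-1.827693) = -0.293864
  p = 40/255 = 0.156863; ln(p) = -1.852382; p*ln(p) = 0.156863 * (-1.852382) = -0.290570
sum(p*ln(p)) = (-0.297063) + (-0.290570) + (-0.316952) + (-0.300167) + (-0.293864) + (-0.290570) = -1.789186
H' = -(-1.789186) = 1.789186 ≈ 1.7892

1.7892


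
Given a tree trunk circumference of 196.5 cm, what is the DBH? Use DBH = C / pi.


DBH = C / pi = 196.5 / 3.141593 = 62.5479 ≈ 62.55 cm

62.55 cm


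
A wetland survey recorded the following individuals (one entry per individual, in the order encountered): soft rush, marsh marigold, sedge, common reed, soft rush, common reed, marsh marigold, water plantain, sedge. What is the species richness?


Total individuals logged = 9
Distinct species (count of individuals): soft rush (2), marsh marigold (2), sedge (2), common reed (2), water plantain (1)
Species richness = number of distinct species = 5

5


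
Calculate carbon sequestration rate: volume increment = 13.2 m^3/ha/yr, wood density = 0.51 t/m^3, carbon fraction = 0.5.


C = 13.2 * 0.51 * 0.5 = 3.366 ≈ 3.37 t C/ha/yr

3.37 t C/ha/yr


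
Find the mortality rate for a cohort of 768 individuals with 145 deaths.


Mortality rate = 145 / 768 = 0.188802 ≈ 0.1888

0.1888


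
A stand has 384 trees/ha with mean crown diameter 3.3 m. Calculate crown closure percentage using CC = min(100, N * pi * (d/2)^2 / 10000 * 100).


(d/2)^2 = (3.3/2)^2 = 1.65^2 = 2.7225
Crown area = 3.141593 * 2.7225 = 8.55299 m^2
N * area / 10000 * 100 = 384 * 8.55299 / 10000 * 100 = 32.8435
CC = min(100, 32.8435) = 32.8435 ≈ 32.8%

32.8%


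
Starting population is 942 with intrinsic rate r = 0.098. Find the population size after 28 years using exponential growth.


r*t = 0.098 * 28 = 2.744
exp(2.744) = 15.5491
N = 942 * 15.5491 = 14647.3 ≈ 14647

14647


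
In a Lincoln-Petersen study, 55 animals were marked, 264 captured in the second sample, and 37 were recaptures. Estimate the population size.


N = M * C / R = 55 * 264 / 37 = 14520 / 37 = 392.43 ≈ 392

392 individuals


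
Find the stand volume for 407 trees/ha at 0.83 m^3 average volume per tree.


V_stand = 407 * 0.83 = 337.81 ≈ 337.8 m^3/ha

337.8 m^3/ha


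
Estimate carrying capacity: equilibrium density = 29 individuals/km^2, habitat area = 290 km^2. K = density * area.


K = 29 * 290 = 8410 individuals

8410 individuals


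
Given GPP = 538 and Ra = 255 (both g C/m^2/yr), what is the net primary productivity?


NPP = GPP - Ra = 538 - 255 = 283 g C/m^2/yr

283 g C/m^2/yr


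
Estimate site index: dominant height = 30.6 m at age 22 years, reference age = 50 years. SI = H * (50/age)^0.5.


50/22 = 2.27273
(2.27273)^0.5 = 1.50756
SI = 30.6 * 1.50756 = 46.1313 ≈ 46.1 m

46.1 m


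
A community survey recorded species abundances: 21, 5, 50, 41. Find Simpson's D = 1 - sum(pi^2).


Total N = 21 + 5 + 50 + 41 = 117
Per-species terms:
  p = 21/117 = 0.179487; p^2 = 0.179487^2 = 0.032216
  p = 5/117 = 0.042735; p^2 = 0.042735^2 = 0.001826
  p = 50/117 = 0.427350; p^2 = 0.427350^2 = 0.182628
  p = 41/117 = 0.350427; p^2 = 0.350427^2 = 0.122799
sum(p^2) = 0.032216 + 0.001826 + 0.182628 + 0.122799 = 0.339469
D = 1 - 0.339469 = 0.660531 ≈ 0.6605

0.6605


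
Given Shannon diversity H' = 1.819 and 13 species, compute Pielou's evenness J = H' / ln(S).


ln(13) = 2.56495
J = H' / ln(S) = 1.819 / 2.56495 = 0.709176 ≈ 0.7092

0.7092


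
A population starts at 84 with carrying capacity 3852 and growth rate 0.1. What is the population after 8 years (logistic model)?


(K - N0)/N0 = (3852 - 84)/84 = 3768/84 = 44.8571
r*t = 0.1 * 8 = 0.8; exp(-0.8) = 0.449329
44.8571 * 0.449329 = 20.1556
1 + 20.1556 = 21.1556
N = 3852 / 21.1556 = 182.079 ≈ 182

182


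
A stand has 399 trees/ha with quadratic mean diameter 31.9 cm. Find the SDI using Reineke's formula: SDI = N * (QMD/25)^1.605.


QMD/25 = 31.9/25 = 1.276
(1.276)^1.605 = exp(1.605 * ln(1.276)) = exp(1.605 * 0.243730) = exp(0.391187) = 1.47874
SDI = 399 * 1.47874 = 590.017 ≈ 590

590


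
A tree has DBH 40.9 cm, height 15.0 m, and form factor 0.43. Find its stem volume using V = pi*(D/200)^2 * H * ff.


(D/200)^2 = (40.9/200)^2 = 0.2045^2 = 0.04182025
BA = 3.141593 * 0.04182025 = 0.131382 m^2
V = 0.131382 * 15.0 * 0.43 = 0.847414 ≈ 0.847 m^3

0.847 m^3


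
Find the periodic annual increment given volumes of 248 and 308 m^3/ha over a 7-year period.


PAI = (V2 - V1) / period = (308 - 248) / 7 = 60 / 7 = 8.5714 ≈ 8.57 m^3/ha/yr

8.57 m^3/ha/yr


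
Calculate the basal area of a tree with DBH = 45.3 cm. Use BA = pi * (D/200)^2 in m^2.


D/200 = 45.3/200 = 0.2265 m
(D/200)^2 = 0.2265^2 = 0.05130225
BA = 3.141593 * 0.05130225 = 0.161171 ≈ 0.1612 m^2

0.1612 m^2


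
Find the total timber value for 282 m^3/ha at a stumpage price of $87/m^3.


Value = 282 * 87 = $24534/ha

$24534/ha


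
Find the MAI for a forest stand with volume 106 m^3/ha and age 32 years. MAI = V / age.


MAI = 106 / 32 = 3.3125 ≈ 3.31 m^3/ha/yr

3.31 m^3/ha/yr


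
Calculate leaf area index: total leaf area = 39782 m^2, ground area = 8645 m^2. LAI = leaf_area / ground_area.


LAI = 39782 / 8645 = 4.6017 ≈ 4.60

4.60


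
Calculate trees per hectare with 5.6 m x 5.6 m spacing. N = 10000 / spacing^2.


N = 10000 / 5.6^2 = 10000 / 31.36 = 318.878 ≈ 319 trees/ha

319 trees/ha


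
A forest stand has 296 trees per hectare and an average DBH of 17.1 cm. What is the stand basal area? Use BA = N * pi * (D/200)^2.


(D/200)^2 = (17.1/200)^2 = 0.0855^2 = 0.00731025
Individual BA = 3.141593 * 0.00731025 = 0.0229658 m^2
Stand BA = 296 * 0.0229658 = 6.79788 ≈ 6.80 m^2/ha

6.80 m^2/ha


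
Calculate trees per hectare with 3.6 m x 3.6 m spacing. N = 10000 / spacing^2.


N = 10000 / 3.6^2 = 10000 / 12.96 = 771.605 ≈ 772 trees/ha

772 trees/ha


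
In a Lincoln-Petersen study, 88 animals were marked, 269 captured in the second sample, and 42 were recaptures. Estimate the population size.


N = M * C / R = 88 * 269 / 42 = 23672 / 42 = 563.62 ≈ 564

564 individuals


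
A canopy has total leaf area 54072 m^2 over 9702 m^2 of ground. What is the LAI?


LAI = 54072 / 9702 = 5.5733 ≈ 5.57

5.57


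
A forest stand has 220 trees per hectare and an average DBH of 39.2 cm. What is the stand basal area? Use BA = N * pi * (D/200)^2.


(D/200)^2 = (39.2/200)^2 = 0.196^2 = 0.038416
Individual BA = 3.141593 * 0.038416 = 0.120687 m^2
Stand BA = 220 * 0.120687 = 26.5511 ≈ 26.55 m^2/ha

26.55 m^2/ha


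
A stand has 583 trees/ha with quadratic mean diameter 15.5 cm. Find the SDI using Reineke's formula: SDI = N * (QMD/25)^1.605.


QMD/25 = 15.5/25 = 0.62
(0.62)^1.605 = exp(1.605 * ln(0.62)) = exp(1.605 * (-0.478036)) = exp(-0.767248) = 0.464289
SDI = 583 * 0.464289 = 270.680 ≈ 271

271


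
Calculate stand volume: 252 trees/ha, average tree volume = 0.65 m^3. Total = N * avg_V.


V_stand = 252 * 0.65 = 163.8 m^3/ha

163.8 m^3/ha


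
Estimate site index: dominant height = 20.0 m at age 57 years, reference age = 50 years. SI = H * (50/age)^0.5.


50/57 = 0.877193
(0.877193)^0.5 = 0.936586
SI = 20.0 * 0.936586 = 18.7317 ≈ 18.7 m

18.7 m


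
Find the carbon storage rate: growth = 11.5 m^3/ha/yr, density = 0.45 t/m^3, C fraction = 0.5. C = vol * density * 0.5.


C = 11.5 * 0.45 * 0.5 = 2.5875 ≈ 2.59 t C/ha/yr

2.59 t C/ha/yr


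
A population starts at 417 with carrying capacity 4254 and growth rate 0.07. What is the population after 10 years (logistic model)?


(K - N0)/N0 = (4254 - 417)/417 = 3837/417 = 9.20144
r*t = 0.07 * 10 = 0.7; exp(-0.7) = 0.496585
9.20144 * 0.496585 = 4.56930
1 + 4.56930 = 5.56930
N = 4254 / 5.56930 = 763.830 ≈ 764

764


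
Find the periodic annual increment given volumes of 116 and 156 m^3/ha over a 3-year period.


PAI = (V2 - V1) / period = (156 - 116) / 3 = 40 / 3 = 13.3333 ≈ 13.33 m^3/ha/yr

13.33 m^3/ha/yr


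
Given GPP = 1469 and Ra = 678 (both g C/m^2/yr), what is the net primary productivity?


NPP = GPP - Ra = 1469 - 678 = 791 g C/m^2/yr

791 g C/m^2/yr


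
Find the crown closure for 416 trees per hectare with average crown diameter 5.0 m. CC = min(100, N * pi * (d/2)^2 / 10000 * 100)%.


(d/2)^2 = (5.0/2)^2 = 2.5^2 = 6.25
Crown area = 3.141593 * 6.25 = 19.6350 m^2
N * area / 10000 * 100 = 416 * 19.6350 / 10000 * 100 = 81.6816
CC = min(100, 81.6816) = 81.6816 ≈ 81.7%

81.7%


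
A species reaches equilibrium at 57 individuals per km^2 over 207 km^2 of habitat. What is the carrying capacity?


K = 57 * 207 = 11799 individuals

11799 individuals


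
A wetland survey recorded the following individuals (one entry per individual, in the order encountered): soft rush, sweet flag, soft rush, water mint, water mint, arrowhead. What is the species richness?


Total individuals logged = 6
Distinct species (count of individuals): soft rush (2), sweet flag (1), water mint (2), arrowhead (1)
Species richness = number of distinct species = 4

4


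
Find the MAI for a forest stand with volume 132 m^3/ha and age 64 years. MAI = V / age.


MAI = 132 / 64 = 2.0625 ≈ 2.06 m^3/ha/yr

2.06 m^3/ha/yr


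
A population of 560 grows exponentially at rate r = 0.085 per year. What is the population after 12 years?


r*t = 0.085 * 12 = 1.02
exp(1.02) = 2.77319
N = 560 * 2.77319 = 1552.99 ≈ 1553

1553


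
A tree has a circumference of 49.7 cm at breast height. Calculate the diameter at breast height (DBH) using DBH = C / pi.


DBH = C / pi = 49.7 / 3.141593 = 15.8200 ≈ 15.82 cm

15.82 cm


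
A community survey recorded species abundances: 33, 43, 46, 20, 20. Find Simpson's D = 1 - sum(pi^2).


Total N = 33 + 43 + 46 + 20 + 20 = 162
Per-species terms:
  p = 33/162 = 0.203704; p^2 = 0.203704^2 = 0.041495
  p = 43/162 = 0.265432; p^2 = 0.265432^2 = 0.070454
  p = 46/162 = 0.283951; p^2 = 0.283951^2 = 0.080628
  p = 20/162 = 0.123457; p^2 = 0.123457^2 = 0.015242
  p = 20/162 = 0.123457; p^2 = 0.123457^2 = 0.015242
sum(p^2) = 0.041495 + 0.070454 + 0.080628 + 0.015242 + 0.015242 = 0.223061
D = 1 - 0.223061 = 0.776939 ≈ 0.7769

0.7769


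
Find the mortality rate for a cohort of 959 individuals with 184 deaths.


Mortality rate = 184 / 959 = 0.191867 ≈ 0.1919

0.1919


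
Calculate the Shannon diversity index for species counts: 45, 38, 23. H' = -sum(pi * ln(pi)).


Total N = 45 + 38 + 23 = 106
Per-species terms:
  p = 45/106 = 0.424528; ln(p) = -0.856777; p*ln(p) = 0.424528 * (-0.856777) = -0.363726
  p = 38/106 = 0.358491; ln(p) = -1.025852; p*ln(p) = 0.358491 * (-1.025852) = -0.367759
  p = 23/106 = 0.216981; ln(p) = -1.527945; p*ln(p) = 0.216981 * (-1.527945) = -0.331535
sum(p*ln(p)) = (-0.363726) + (-0.367759) + (-0.331535) = -1.063020
H' = -(-1.063020) = 1.063020 ≈ 1.0630

1.0630


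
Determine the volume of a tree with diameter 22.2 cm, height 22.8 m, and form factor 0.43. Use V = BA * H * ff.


(D/200)^2 = (22.2/200)^2 = 0.111^2 = 0.012321
BA = 3.141593 * 0.012321 = 0.0387076 m^2
V = 0.0387076 * 22.8 * 0.43 = 0.379489 ≈ 0.379 m^3

0.379 m^3


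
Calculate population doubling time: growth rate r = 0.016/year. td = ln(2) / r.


td = ln(2) / 0.016 = 0.693147 / 0.016 = 43.3217 ≈ 43.3 years

43.3 years


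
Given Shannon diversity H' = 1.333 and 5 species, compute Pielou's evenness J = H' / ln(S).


ln(5) = 1.60944
J = H' / ln(S) = 1.333 / 1.60944 = 0.828238 ≈ 0.8282

0.8282


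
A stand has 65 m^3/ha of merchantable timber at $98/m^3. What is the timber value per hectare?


Value = 65 * 98 = $6370/ha

$6370/ha


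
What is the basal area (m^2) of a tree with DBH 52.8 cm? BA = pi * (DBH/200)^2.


D/200 = 52.8/200 = 0.264 m
(D/200)^2 = 0.264^2 = 0.069696
BA = 3.141593 * 0.069696 = 0.218956 ≈ 0.2190 m^2

0.2190 m^2


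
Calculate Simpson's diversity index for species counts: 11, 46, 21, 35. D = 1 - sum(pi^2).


Total N = 11 + 46 + 21 + 35 = 113
Per-species terms:
  p = 11/113 = 0.097345; p^2 = 0.097345^2 = 0.009476
  p = 46/113 = 0.407080; p^2 = 0.407080^2 = 0.165714
  p = 21/113 = 0.185841; p^2 = 0.185841^2 = 0.034537
  p = 35/113 = 0.309735; p^2 = 0.309735^2 = 0.095936
sum(p^2) = 0.009476 + 0.165714 + 0.034537 + 0.095936 = 0.305663
D = 1 - 0.305663 = 0.694337 ≈ 0.6943

0.6943


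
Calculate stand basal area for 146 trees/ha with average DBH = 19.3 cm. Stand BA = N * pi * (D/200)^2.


(D/200)^2 = (19.3/200)^2 = 0.0965^2 = 0.00931225
Individual BA = 3.141593 * 0.00931225 = 0.0292553 m^2
Stand BA = 146 * 0.0292553 = 4.27127 ≈ 4.27 m^2/ha

4.27 m^2/ha


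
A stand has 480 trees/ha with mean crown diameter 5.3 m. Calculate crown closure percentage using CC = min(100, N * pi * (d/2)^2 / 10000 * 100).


(d/2)^2 = (5.3/2)^2 = 2.65^2 = 7.0225
Crown area = 3.141593 * 7.0225 = 22.0618 m^2
N * area / 10000 * 100 = 480 * 22.0618 / 10000 * 100 = 105.897
CC = min(100, 105.897) = 100%

100%


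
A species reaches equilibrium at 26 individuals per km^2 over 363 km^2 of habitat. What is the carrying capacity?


K = 26 * 363 = 9438 individuals

9438 individuals


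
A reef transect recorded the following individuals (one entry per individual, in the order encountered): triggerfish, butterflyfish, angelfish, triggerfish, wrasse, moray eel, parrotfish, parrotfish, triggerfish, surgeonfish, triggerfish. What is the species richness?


Total individuals logged = 11
Distinct species (count of individuals): triggerfish (4), butterflyfish (1), angelfish (1), wrasse (1), moray eel (1), parrotfish (2), surgeonfish (1)
Species richness = number of distinct species = 7

7


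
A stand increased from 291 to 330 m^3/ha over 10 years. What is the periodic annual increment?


PAI = (V2 - V1) / period = (330 - 291) / 10 = 39 / 10 = 3.90 m^3/ha/yr

3.90 m^3/ha/yr


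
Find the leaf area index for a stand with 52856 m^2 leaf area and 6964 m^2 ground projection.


LAI = 52856 / 6964 = 7.5899 ≈ 7.59

7.59


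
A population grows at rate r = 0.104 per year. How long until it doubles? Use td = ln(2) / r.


td = ln(2) / 0.104 = 0.693147 / 0.104 = 6.66488 ≈ 6.7 years

6.7 years


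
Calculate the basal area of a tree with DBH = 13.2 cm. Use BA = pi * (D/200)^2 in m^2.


D/200 = 13.2/200 = 0.066 m
(D/200)^2 = 0.066^2 = 0.004356
BA = 3.141593 * 0.004356 = 0.0136848 ≈ 0.0137 m^2

0.0137 m^2


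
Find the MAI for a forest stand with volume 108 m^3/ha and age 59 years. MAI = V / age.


MAI = 108 / 59 = 1.8305 ≈ 1.83 m^3/ha/yr

1.83 m^3/ha/yr


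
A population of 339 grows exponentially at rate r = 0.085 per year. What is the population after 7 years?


r*t = 0.085 * 7 = 0.595
exp(0.595) = 1.81303
N = 339 * 1.81303 = 614.617 ≈ 615

615


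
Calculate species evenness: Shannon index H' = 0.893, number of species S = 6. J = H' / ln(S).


ln(6) = 1.79176
J = H' / ln(S) = 0.893 / 1.79176 = 0.498393 ≈ 0.4984

0.4984


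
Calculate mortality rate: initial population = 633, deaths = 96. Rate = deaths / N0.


Mortality rate = 96 / 633 = 0.151659 ≈ 0.1517

0.1517


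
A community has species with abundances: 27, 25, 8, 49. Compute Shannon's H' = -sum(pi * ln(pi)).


Total N = 27 + 25 + 8 + 49 = 109
Per-species terms:
  p = 27/109 = 0.247706; ln(p) = -1.395513; p*ln(p) = 0.247706 * (-1.395513) = -0.345677
  p = 25/109 = 0.229358; ln(p) = -1.472471; p*ln(p) = 0.229358 * (-1.472471) = -0.337723
  p = 8/109 = 0.073394; ln(p) = -2.611913; p*ln(p) = 0.073394 * (-2.611913) = -0.191699
  p = 49/109 = 0.449541; ln(p) = -0.799528; p*ln(p) = 0.449541 * (-0.799528) = -0.359421
sum(p*ln(p)) = (-0.345677) + (-0.337723) + (-0.191699) + (-0.359421) = -1.234520
H' = -(-1.234520) = 1.234520 ≈ 1.2345

1.2345


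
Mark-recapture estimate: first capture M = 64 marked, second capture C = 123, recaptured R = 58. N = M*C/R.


N = M * C / R = 64 * 123 / 58 = 7872 / 58 = 135.72 ≈ 136

136 individuals


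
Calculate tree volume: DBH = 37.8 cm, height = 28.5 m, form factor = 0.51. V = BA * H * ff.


(D/200)^2 = (37.8/200)^2 = 0.189^2 = 0.035721
BA = 3.141593 * 0.035721 = 0.112221 m^2
V = 0.112221 * 28.5 * 0.51 = 1.63113 ≈ 1.631 m^3

1.631 m^3


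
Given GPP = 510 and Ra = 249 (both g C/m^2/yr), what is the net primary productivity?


NPP = GPP - Ra = 510 - 249 = 261 g C/m^2/yr

261 g C/m^2/yr


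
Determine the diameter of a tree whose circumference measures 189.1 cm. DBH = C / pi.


DBH = C / pi = 189.1 / 3.141593 = 60.1924 ≈ 60.19 cm

60.19 cm


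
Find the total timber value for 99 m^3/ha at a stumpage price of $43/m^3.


Value = 99 * 43 = $4257/ha

$4257/ha


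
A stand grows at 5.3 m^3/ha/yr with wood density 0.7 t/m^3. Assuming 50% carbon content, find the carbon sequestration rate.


C = 5.3 * 0.7 * 0.5 = 1.855 ≈ 1.86 t C/ha/yr

1.86 t C/ha/yr


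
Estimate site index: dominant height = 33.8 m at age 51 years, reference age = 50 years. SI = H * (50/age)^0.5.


50/51 = 0.980392
(0.980392)^0.5 = 0.990147
SI = 33.8 * 0.990147 = 33.4670 ≈ 33.5 m

33.5 m


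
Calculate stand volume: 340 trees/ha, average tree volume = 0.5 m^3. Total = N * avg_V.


V_stand = 340 * 0.5 = 170.0 m^3/ha

170.0 m^3/ha


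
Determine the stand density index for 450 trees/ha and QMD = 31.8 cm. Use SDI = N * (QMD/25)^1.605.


QMD/25 = 31.8/25 = 1.272
(1.272)^1.605 = exp(1.605 * ln(1.272)) = exp(1.605 * 0.240590) = exp(0.386147) = 1.47130
SDI = 450 * 1.47130 = 662.085 ≈ 662

662


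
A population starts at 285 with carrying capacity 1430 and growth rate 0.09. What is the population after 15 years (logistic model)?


(K - N0)/N0 = (1430 - 285)/285 = 1145/285 = 4.01754
r*t = 0.09 * 15 = 1.35; exp(-1.35) = 0.259240
4.01754 * 0.259240 = 1.04151
1 + 1.04151 = 2.04151
N = 1430 / 2.04151 = 700.462 ≈ 700

700


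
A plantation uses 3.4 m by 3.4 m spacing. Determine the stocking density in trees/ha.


N = 10000 / 3.4^2 = 10000 / 11.56 = 865.052 ≈ 865 trees/ha

865 trees/ha


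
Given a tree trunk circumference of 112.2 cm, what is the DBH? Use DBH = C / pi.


DBH = C / pi = 112.2 / 3.141593 = 35.7144 ≈ 35.71 cm

35.71 cm


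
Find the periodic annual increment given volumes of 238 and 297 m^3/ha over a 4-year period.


PAI = (V2 - V1) / period = (297 - 238) / 4 = 59 / 4 = 14.75 m^3/ha/yr

14.75 m^3/ha/yr


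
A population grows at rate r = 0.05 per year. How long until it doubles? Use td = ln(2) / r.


td = ln(2) / 0.05 = 0.693147 / 0.05 = 13.8629 ≈ 13.9 years

13.9 years


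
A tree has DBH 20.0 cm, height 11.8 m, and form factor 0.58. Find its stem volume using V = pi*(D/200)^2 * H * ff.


(D/200)^2 = (20.0/200)^2 = 0.1^2 = 0.01
BA = 3.141593 * 0.01 = 0.0314159 m^2
V = 0.0314159 * 11.8 * 0.58 = 0.215010 ≈ 0.215 m^3

0.215 m^3


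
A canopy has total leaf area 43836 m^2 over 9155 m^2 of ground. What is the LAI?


LAI = 43836 / 9155 = 4.7882 ≈ 4.79

4.79


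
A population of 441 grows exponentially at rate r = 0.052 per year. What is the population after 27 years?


r*t = 0.052 * 27 = 1.404
exp(1.404) = 4.07145
N = 441 * 4.07145 = 1795.51 ≈ 1796

1796


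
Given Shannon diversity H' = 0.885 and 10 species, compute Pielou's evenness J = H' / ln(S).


ln(10) = 2.30259
J = H' / ln(S) = 0.885 / 2.30259 = 0.384350 ≈ 0.3844

0.3844


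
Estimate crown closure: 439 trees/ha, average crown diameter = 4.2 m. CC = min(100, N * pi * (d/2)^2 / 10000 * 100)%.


(d/2)^2 = (4.2/2)^2 = 2.1^2 = 4.41
Crown area = 3.141593 * 4.41 = 13.8544 m^2
N * area / 10000 * 100 = 439 * 13.8544 / 10000 * 100 = 60.8208
CC = min(100, 60.8208) = 60.8208 ≈ 60.8%

60.8%


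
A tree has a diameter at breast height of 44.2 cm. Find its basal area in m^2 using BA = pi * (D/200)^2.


D/200 = 44.2/200 = 0.221 m
(D/200)^2 = 0.221^2 = 0.048841
BA = 3.141593 * 0.048841 = 0.153439 ≈ 0.1534 m^2

0.1534 m^2


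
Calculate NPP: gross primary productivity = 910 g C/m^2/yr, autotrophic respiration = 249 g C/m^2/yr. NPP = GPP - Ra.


NPP = GPP - Ra = 910 - 249 = 661 g C/m^2/yr

661 g C/m^2/yr


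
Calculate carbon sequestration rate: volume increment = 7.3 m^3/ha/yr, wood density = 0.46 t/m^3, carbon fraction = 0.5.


C = 7.3 * 0.46 * 0.5 = 1.679 ≈ 1.68 t C/ha/yr

1.68 t C/ha/yr


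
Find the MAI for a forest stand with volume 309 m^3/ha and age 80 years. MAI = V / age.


MAI = 309 / 80 = 3.8625 ≈ 3.86 m^3/ha/yr

3.86 m^3/ha/yr


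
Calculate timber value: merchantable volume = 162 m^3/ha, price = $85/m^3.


Value = 162 * 85 = $13770/ha

$13770/ha


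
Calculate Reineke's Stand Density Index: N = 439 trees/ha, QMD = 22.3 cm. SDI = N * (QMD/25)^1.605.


QMD/25 = 22.3/25 = 0.892
(0.892)^1.605 = exp(1.605 * ln(0.892)) = exp(1.605 * (-0.114289)) = exp(-0.183434) = 0.832407
SDI = 439 * 0.832407 = 365.427 ≈ 365

365


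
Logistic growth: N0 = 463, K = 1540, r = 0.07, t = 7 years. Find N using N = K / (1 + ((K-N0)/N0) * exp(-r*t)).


(K - N0)/N0 = (1540 - 463)/463 = 1077/463 = 2.32613
r*t = 0.07 * 7 = 0.49; exp(-0.49) = 0.612626
2.32613 * 0.612626 = 1.42505
1 + 1.42505 = 2.42505
N = 1540 / 2.42505 = 635.038 ≈ 635

635


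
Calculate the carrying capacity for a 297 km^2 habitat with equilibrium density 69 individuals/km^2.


K = 69 * 297 = 20493 individuals

20493 individuals


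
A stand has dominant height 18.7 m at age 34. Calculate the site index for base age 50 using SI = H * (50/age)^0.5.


50/34 = 1.47059
(1.47059)^0.5 = 1.21268
SI = 18.7 * 1.21268 = 22.6771 ≈ 22.7 m

22.7 m


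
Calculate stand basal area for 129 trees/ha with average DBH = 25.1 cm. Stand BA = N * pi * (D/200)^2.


(D/200)^2 = (25.1/200)^2 = 0.1255^2 = 0.01575025
Individual BA = 3.141593 * 0.01575025 = 0.0494809 m^2
Stand BA = 129 * 0.0494809 = 6.38304 ≈ 6.38 m^2/ha

6.38 m^2/ha


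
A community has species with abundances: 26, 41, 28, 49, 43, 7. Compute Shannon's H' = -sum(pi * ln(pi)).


Total N = 26 + 41 + 28 + 49 + 43 + 7 = 194
Per-species terms:
  p = 26/194 = 0.134021; ln(p) = -2.009759; p*ln(p) = 0.134021 * (-2.009759) = -0.269350
  p = 41/194 = 0.211340; ln(p) = -1.554287; p*ln(p) = 0.211340 * (-1.554287) = -0.328483
  p = 28/194 = 0.144330; ln(p) = -1.935653; p*ln(p) = 0.144330 * (-1.935653) = -0.279373
  p = 49/194 = 0.252577; ln(p) = -1.376039; p*ln(p) = 0.252577 * (-1.376039) = -0.347556
  p = 43/194 = 0.221649; ln(p) = -1.506660; p*ln(p) = 0.221649 * (-1.506660) = -0.333950
  p = 7/194 = 0.036082; ln(p) = -3.321961; p*ln(p) = 0.036082 * (-3.321961) = -0.119863
sum(p*ln(p)) = (-0.269350) + (-0.328483) + (-0.279373) + (-0.347556) + (-0.333950) + (-0.119863) = -1.678575
H' = -(-1.678575) = 1.678575 ≈ 1.6786

1.6786


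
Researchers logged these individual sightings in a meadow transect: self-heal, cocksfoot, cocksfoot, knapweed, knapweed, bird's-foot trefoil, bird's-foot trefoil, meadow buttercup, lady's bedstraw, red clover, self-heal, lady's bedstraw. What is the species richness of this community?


Total individuals logged = 12
Distinct species (count of individuals): self-heal (2), cocksfoot (2), knapweed (2), bird's-foot trefoil (2), meadow buttercup (1), lady's bedstraw (2), red clover (1)
Species richness = number of distinct species = 7

7


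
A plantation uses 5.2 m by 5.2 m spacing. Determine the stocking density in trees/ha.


N = 10000 / 5.2^2 = 10000 / 27.04 = 369.822 ≈ 370 trees/ha

370 trees/ha


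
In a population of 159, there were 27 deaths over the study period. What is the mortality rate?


Mortality rate = 27 / 159 = 0.169811 ≈ 0.1698

0.1698


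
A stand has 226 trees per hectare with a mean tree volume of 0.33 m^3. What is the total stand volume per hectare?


V_stand = 226 * 0.33 = 74.58 ≈ 74.6 m^3/ha

74.6 m^3/ha


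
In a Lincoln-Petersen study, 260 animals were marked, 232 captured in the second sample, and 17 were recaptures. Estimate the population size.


N = M * C / R = 260 * 232 / 17 = 60320 / 17 = 3548.24 ≈ 3548

3548 individuals


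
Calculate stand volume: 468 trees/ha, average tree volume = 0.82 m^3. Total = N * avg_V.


V_stand = 468 * 0.82 = 383.76 ≈ 383.8 m^3/ha

383.8 m^3/ha


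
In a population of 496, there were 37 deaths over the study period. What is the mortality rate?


Mortality rate = 37 / 496 = 0.074597 ≈ 0.0746

0.0746


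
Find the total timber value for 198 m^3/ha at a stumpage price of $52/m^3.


Value = 198 * 52 = $10296/ha

$10296/ha


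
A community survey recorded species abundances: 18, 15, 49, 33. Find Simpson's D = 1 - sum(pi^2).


Total N = 18 + 15 + 49 + 33 = 115
Per-species terms:
  p = 18/115 = 0.156522; p^2 = 0.156522^2 = 0.024499
  p = 15/115 = 0.130435; p^2 = 0.130435^2 = 0.017013
  p = 49/115 = 0.426087; p^2 = 0.426087^2 = 0.181550
  p = 33/115 = 0.286957; p^2 = 0.286957^2 = 0.082344
sum(p^2) = 0.024499 + 0.017013 + 0.181550 + 0.082344 = 0.305406
D = 1 - 0.305406 = 0.694594 ≈ 0.6946

0.6946


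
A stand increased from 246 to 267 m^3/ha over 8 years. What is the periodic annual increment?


PAI = (V2 - V1) / period = (267 - 246) / 8 = 21 / 8 = 2.6250 ≈ 2.63 m^3/ha/yr

2.63 m^3/ha/yr


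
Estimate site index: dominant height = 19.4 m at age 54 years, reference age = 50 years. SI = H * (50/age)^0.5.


50/54 = 0.925926
(0.925926)^0.5 = 0.962250
SI = 19.4 * 0.962250 = 18.6677 ≈ 18.7 m

18.7 m


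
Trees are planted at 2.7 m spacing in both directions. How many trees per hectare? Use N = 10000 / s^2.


N = 10000 / 2.7^2 = 10000 / 7.29 = 1371.74 ≈ 1372 trees/ha

1372 trees/ha


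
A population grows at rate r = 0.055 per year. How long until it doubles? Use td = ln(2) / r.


td = ln(2) / 0.055 = 0.693147 / 0.055 = 12.6027 ≈ 12.6 years

12.6 years


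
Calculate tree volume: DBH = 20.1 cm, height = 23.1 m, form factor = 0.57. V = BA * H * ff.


(D/200)^2 = (20.1/200)^2 = 0.1005^2 = 0.01010025
BA = 3.141593 * 0.01010025 = 0.0317309 m^2
V = 0.0317309 * 23.1 * 0.57 = 0.417801 ≈ 0.418 m^3

0.418 m^3


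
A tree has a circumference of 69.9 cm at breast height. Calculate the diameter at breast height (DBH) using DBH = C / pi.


DBH = C / pi = 69.9 / 3.141593 = 22.2499 ≈ 22.25 cm

22.25 cm


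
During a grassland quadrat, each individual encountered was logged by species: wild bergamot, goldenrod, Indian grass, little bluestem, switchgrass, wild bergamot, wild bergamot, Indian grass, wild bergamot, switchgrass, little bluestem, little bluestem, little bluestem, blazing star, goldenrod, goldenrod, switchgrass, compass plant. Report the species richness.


Total individuals logged = 18
Distinct species (count of individuals): wild bergamot (4), goldenrod (3), Indian grass (2), little bluestem (4), switchgrass (3), blazing star (1), compass plant (1)
Species richness = number of distinct species = 7

7


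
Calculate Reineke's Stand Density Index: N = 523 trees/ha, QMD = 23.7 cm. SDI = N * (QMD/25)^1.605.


QMD/25 = 23.7/25 = 0.948
(0.948)^1.605 = exp(1.605 * ln(0.948)) = exp(1.605 * (-0.0534008)) = exp(-0.0857083) = 0.917862
SDI = 523 * 0.917862 = 480.042 ≈ 480

480


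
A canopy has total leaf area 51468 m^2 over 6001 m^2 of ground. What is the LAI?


LAI = 51468 / 6001 = 8.5766 ≈ 8.58

8.58


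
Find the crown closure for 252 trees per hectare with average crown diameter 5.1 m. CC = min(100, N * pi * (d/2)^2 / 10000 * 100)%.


(d/2)^2 = (5.1/2)^2 = 2.55^2 = 6.5025
Crown area = 3.141593 * 6.5025 = 20.4282 m^2
N * area / 10000 * 100 = 252 * 20.4282 / 10000 * 100 = 51.4791
CC = min(100, 51.4791) = 51.4791 ≈ 51.5%

51.5%
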